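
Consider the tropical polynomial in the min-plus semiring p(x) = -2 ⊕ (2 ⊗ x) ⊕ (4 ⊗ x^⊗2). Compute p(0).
p(0) = -2

A tropical monomial a ⊗ x^⊗i evaluates to a + i · x. Evaluating each term at x = 0:
  Term 0 contributes -2 + 0 · 0 = -2
  Term 1 contributes 2 + 1 · 0 = 2
  Term 2 contributes 4 + 2 · 0 = 4
p(0) = ⊕ of these = min[-2, 2, 4] = -2.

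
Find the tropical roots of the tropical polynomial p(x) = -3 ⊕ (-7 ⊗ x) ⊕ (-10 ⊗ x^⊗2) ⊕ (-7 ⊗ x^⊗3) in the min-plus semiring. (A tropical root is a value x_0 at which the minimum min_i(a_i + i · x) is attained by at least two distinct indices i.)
Roots: {-3, 3, 4}

Each tropical root is a break point of the lower envelope of the lines y = a_i + i · x (there are 4 lines, with slopes 0, 1, ..., 3). Only the lines that attain the minimum somewhere contribute to roots; other lines are dominated. Here the surviving (envelope) indices are i = 3, i = 2, i = 1, i = 0.
Intersections between consecutive envelope lines give the roots: for adjacent envelope indices i < j the intersection is x = (a_i − a_j) / (j − i). Reading off the sorted break points: {-3, 3, 4}.
Verification: at each break x_0, at least two indices attain the minimum of min_i(a_i + i · x_0).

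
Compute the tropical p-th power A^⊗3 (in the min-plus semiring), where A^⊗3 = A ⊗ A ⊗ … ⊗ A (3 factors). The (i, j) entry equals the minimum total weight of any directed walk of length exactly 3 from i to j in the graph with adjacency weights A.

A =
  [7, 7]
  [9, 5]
A^⊗3 =
  [21, 17]
  [19, 15]

Each entry (A^⊗3)_ij equals the minimum over all length-3 walks i = v_0 → v_1 → … → v_3 = j of Σ_t A[v_t][v_{t+1}]. For example, for (i, j) = (0, 1) we minimise over 4 possible intermediate vertex sequences; the minimum is 17, attained along the walk 0 → 1 → 1 → 1.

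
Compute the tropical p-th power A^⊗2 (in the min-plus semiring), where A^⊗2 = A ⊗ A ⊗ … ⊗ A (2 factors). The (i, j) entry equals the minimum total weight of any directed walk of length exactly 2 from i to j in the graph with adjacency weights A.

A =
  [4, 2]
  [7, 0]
A^⊗2 =
  [8, 2]
  [7, 0]

Each entry (A^⊗2)_ij equals the minimum over all length-2 walks i = v_0 → v_1 → … → v_2 = j of Σ_t A[v_t][v_{t+1}]. For example, for (i, j) = (0, 1) we minimise over 2 possible intermediate vertex sequences; the minimum is 2, attained along the walk 0 → 1 → 1.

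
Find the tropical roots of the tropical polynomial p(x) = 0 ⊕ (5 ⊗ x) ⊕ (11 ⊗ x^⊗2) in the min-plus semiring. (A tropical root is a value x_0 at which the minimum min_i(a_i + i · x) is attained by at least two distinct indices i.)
Roots: {-6, -5}

Each tropical root is a break point of the lower envelope of the lines y = a_i + i · x (there are 3 lines, with slopes 0, 1, ..., 2). Only the lines that attain the minimum somewhere contribute to roots; other lines are dominated. Here the surviving (envelope) indices are i = 2, i = 1, i = 0.
Intersections between consecutive envelope lines give the roots: for adjacent envelope indices i < j the intersection is x = (a_i − a_j) / (j − i). Reading off the sorted break points: {-6, -5}.
Verification: at each break x_0, at least two indices attain the minimum of min_i(a_i + i · x_0).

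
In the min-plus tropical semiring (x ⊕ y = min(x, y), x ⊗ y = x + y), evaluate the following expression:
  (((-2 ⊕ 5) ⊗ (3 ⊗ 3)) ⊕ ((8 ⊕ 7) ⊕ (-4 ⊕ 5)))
(((-2 ⊕ 5) ⊗ (3 ⊗ 3)) ⊕ ((8 ⊕ 7) ⊕ (-4 ⊕ 5))) = -4

Expand innermost to outermost. Recall ⊕ takes the minimum of its arguments and ⊗ takes their sum. Working out the expression (((-2 ⊕ 5) ⊗ (3 ⊗ 3)) ⊕ ((8 ⊕ 7) ⊕ (-4 ⊕ 5))) gives -4.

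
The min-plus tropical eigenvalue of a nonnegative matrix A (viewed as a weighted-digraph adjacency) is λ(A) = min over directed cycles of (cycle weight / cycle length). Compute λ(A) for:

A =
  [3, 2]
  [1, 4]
λ(A) = 3/2

Enumerate directed cycles and compute their means (weight / length). Sample:
  cycle 0 → 0: weight = 3, length = 1, mean = 3/1 ≈ 3.000
  cycle 1 → 1: weight = 4, length = 1, mean = 4/1 ≈ 4.000
  cycle 0 → 1 → 0: weight = 3, length = 2, mean = 3/2 ≈ 1.500
  cycle 1 → 0 → 1: weight = 3, length = 2, mean = 3/2 ≈ 1.500
Minimum mean = 1.500, attained e.g. along the cycle 0 → 1 → 0 with weight 3 and length 2. So λ(A) = 3/2 = 3/2.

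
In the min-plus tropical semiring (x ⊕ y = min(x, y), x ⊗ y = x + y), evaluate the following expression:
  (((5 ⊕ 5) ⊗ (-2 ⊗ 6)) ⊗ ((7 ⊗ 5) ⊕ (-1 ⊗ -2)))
(((5 ⊕ 5) ⊗ (-2 ⊗ 6)) ⊗ ((7 ⊗ 5) ⊕ (-1 ⊗ -2))) = 6

Expand innermost to outermost. Recall ⊕ takes the minimum of its arguments and ⊗ takes their sum. Working out the expression (((5 ⊕ 5) ⊗ (-2 ⊗ 6)) ⊗ ((7 ⊗ 5) ⊕ (-1 ⊗ -2))) gives 6.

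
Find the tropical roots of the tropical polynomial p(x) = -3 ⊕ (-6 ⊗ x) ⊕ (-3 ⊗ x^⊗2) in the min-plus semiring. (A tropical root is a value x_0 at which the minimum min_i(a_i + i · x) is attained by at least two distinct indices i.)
Roots: {-3, 3}

Each tropical root is a break point of the lower envelope of the lines y = a_i + i · x (there are 3 lines, with slopes 0, 1, ..., 2). Only the lines that attain the minimum somewhere contribute to roots; other lines are dominated. Here the surviving (envelope) indices are i = 2, i = 1, i = 0.
Intersections between consecutive envelope lines give the roots: for adjacent envelope indices i < j the intersection is x = (a_i − a_j) / (j − i). Reading off the sorted break points: {-3, 3}.
Verification: at each break x_0, at least two indices attain the minimum of min_i(a_i + i · x_0).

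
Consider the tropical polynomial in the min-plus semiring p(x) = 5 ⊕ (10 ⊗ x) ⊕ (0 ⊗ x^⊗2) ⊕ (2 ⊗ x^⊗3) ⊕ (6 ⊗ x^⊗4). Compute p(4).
p(4) = 5

A tropical monomial a ⊗ x^⊗i evaluates to a + i · x. Evaluating each term at x = 4:
  Term 0 contributes 5 + 0 · 4 = 5
  Term 1 contributes 10 + 1 · 4 = 14
  Term 2 contributes 0 + 2 · 4 = 8
  Term 3 contributes 2 + 3 · 4 = 14
  Term 4 contributes 6 + 4 · 4 = 22
p(4) = ⊕ of these = min[5, 14, 8, 14, 22] = 5.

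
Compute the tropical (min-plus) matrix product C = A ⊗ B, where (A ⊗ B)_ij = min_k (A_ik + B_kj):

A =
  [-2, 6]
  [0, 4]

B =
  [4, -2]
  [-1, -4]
A ⊗ B =
  [2, -4]
  [3, -2]

Apply the min-plus product entry-by-entry:
  C[0][0] = min over k of (A[0][0] + B[0][0] = -2 + 4 = 2, A[0][1] + B[1][0] = 6 + -1 = 5) = 2 (attained at k = 0)
  C[0][1] = min over k of (A[0][0] + B[0][1] = -2 + -2 = -4, A[0][1] + B[1][1] = 6 + -4 = 2) = -4 (attained at k = 0)
  C[1][0] = min over k of (A[1][0] + B[0][0] = 0 + 4 = 4, A[1][1] + B[1][0] = 4 + -1 = 3) = 3 (attained at k = 1)
  C[1][1] = min over k of (A[1][0] + B[0][1] = 0 + -2 = -2, A[1][1] + B[1][1] = 4 + -4 = 0) = -2 (attained at k = 0)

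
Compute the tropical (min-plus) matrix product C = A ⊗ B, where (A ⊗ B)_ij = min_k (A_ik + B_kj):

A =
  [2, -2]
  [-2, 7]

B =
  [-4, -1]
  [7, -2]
A ⊗ B =
  [-2, -4]
  [-6, -3]

Apply the min-plus product entry-by-entry:
  C[0][0] = min over k of (A[0][0] + B[0][0] = 2 + -4 = -2, A[0][1] + B[1][0] = -2 + 7 = 5) = -2 (attained at k = 0)
  C[0][1] = min over k of (A[0][0] + B[0][1] = 2 + -1 = 1, A[0][1] + B[1][1] = -2 + -2 = -4) = -4 (attained at k = 1)
  C[1][0] = min over k of (A[1][0] + B[0][0] = -2 + -4 = -6, A[1][1] + B[1][0] = 7 + 7 = 14) = -6 (attained at k = 0)
  C[1][1] = min over k of (A[1][0] + B[0][1] = -2 + -1 = -3, A[1][1] + B[1][1] = 7 + -2 = 5) = -3 (attained at k = 0)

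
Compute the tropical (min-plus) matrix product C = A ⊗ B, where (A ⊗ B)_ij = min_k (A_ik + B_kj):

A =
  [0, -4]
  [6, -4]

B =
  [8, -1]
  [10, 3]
A ⊗ B =
  [6, -1]
  [6, -1]

Apply the min-plus product entry-by-entry:
  C[0][0] = min over k of (A[0][0] + B[0][0] = 0 + 8 = 8, A[0][1] + B[1][0] = -4 + 10 = 6) = 6 (attained at k = 1)
  C[0][1] = min over k of (A[0][0] + B[0][1] = 0 + -1 = -1, A[0][1] + B[1][1] = -4 + 3 = -1) = -1 (attained at k = 0)
  C[1][0] = min over k of (A[1][0] + B[0][0] = 6 + 8 = 14, A[1][1] + B[1][0] = -4 + 10 = 6) = 6 (attained at k = 1)
  C[1][1] = min over k of (A[1][0] + B[0][1] = 6 + -1 = 5, A[1][1] + B[1][1] = -4 + 3 = -1) = -1 (attained at k = 1)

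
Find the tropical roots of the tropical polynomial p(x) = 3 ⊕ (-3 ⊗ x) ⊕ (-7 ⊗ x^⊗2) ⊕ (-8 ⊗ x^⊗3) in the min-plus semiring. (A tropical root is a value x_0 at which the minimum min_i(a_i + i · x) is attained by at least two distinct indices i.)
Roots: {1, 4, 6}

Each tropical root is a break point of the lower envelope of the lines y = a_i + i · x (there are 4 lines, with slopes 0, 1, ..., 3). Only the lines that attain the minimum somewhere contribute to roots; other lines are dominated. Here the surviving (envelope) indices are i = 3, i = 2, i = 1, i = 0.
Intersections between consecutive envelope lines give the roots: for adjacent envelope indices i < j the intersection is x = (a_i − a_j) / (j − i). Reading off the sorted break points: {1, 4, 6}.
Verification: at each break x_0, at least two indices attain the minimum of min_i(a_i + i · x_0).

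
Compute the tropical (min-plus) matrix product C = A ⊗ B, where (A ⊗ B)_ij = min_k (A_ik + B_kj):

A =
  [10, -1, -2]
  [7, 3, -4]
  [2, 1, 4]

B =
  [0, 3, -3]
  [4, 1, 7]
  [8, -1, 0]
A ⊗ B =
  [3, -3, -2]
  [4, -5, -4]
  [2, 2, -1]

Apply the min-plus product entry-by-entry:
  C[0][0] = min over k of (A[0][0] + B[0][0] = 10 + 0 = 10, A[0][1] + B[1][0] = -1 + 4 = 3, A[0][2] + B[2][0] = -2 + 8 = 6) = 3 (attained at k = 1)
  C[0][1] = min over k of (A[0][0] + B[0][1] = 10 + 3 = 13, A[0][1] + B[1][1] = -1 + 1 = 0, A[0][2] + B[2][1] = -2 + -1 = -3) = -3 (attained at k = 2)
  C[0][2] = min over k of (A[0][0] + B[0][2] = 10 + -3 = 7, A[0][1] + B[1][2] = -1 + 7 = 6, A[0][2] + B[2][2] = -2 + 0 = -2) = -2 (attained at k = 2)
  C[1][0] = min over k of (A[1][0] + B[0][0] = 7 + 0 = 7, A[1][1] + B[1][0] = 3 + 4 = 7, A[1][2] + B[2][0] = -4 + 8 = 4) = 4 (attained at k = 2)
  C[1][1] = min over k of (A[1][0] + B[0][1] = 7 + 3 = 10, A[1][1] + B[1][1] = 3 + 1 = 4, A[1][2] + B[2][1] = -4 + -1 = -5) = -5 (attained at k = 2)
  C[1][2] = min over k of (A[1][0] + B[0][2] = 7 + -3 = 4, A[1][1] + B[1][2] = 3 + 7 = 10, A[1][2] + B[2][2] = -4 + 0 = -4) = -4 (attained at k = 2)
  C[2][0] = min over k of (A[2][0] + B[0][0] = 2 + 0 = 2, A[2][1] + B[1][0] = 1 + 4 = 5, A[2][2] + B[2][0] = 4 + 8 = 12) = 2 (attained at k = 0)
  C[2][1] = min over k of (A[2][0] + B[0][1] = 2 + 3 = 5, A[2][1] + B[1][1] = 1 + 1 = 2, A[2][2] + B[2][1] = 4 + -1 = 3) = 2 (attained at k = 1)
  C[2][2] = min over k of (A[2][0] + B[0][2] = 2 + -3 = -1, A[2][1] + B[1][2] = 1 + 7 = 8, A[2][2] + B[2][2] = 4 + 0 = 4) = -1 (attained at k = 0)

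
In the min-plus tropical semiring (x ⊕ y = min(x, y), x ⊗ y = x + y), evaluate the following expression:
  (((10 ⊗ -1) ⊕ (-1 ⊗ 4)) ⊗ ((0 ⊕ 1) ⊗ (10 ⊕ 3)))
(((10 ⊗ -1) ⊕ (-1 ⊗ 4)) ⊗ ((0 ⊕ 1) ⊗ (10 ⊕ 3))) = 6

Expand innermost to outermost. Recall ⊕ takes the minimum of its arguments and ⊗ takes their sum. Working out the expression (((10 ⊗ -1) ⊕ (-1 ⊗ 4)) ⊗ ((0 ⊕ 1) ⊗ (10 ⊕ 3))) gives 6.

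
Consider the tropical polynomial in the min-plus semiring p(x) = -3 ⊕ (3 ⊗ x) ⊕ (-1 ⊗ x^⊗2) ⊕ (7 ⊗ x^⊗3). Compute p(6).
p(6) = -3

A tropical monomial a ⊗ x^⊗i evaluates to a + i · x. Evaluating each term at x = 6:
  Term 0 contributes -3 + 0 · 6 = -3
  Term 1 contributes 3 + 1 · 6 = 9
  Term 2 contributes -1 + 2 · 6 = 11
  Term 3 contributes 7 + 3 · 6 = 25
p(6) = ⊕ of these = min[-3, 9, 11, 25] = -3.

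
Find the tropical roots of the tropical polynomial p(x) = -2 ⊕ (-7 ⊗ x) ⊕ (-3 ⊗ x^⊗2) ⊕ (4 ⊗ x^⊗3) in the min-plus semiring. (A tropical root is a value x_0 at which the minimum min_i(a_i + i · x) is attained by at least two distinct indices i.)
Roots: {-7, -4, 5}

Each tropical root is a break point of the lower envelope of the lines y = a_i + i · x (there are 4 lines, with slopes 0, 1, ..., 3). Only the lines that attain the minimum somewhere contribute to roots; other lines are dominated. Here the surviving (envelope) indices are i = 3, i = 2, i = 1, i = 0.
Intersections between consecutive envelope lines give the roots: for adjacent envelope indices i < j the intersection is x = (a_i − a_j) / (j − i). Reading off the sorted break points: {-7, -4, 5}.
Verification: at each break x_0, at least two indices attain the minimum of min_i(a_i + i · x_0).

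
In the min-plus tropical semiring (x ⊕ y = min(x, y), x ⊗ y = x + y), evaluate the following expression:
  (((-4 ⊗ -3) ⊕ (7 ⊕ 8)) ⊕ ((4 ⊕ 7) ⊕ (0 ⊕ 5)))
(((-4 ⊗ -3) ⊕ (7 ⊕ 8)) ⊕ ((4 ⊕ 7) ⊕ (0 ⊕ 5))) = -7

Expand innermost to outermost. Recall ⊕ takes the minimum of its arguments and ⊗ takes their sum. Working out the expression (((-4 ⊗ -3) ⊕ (7 ⊕ 8)) ⊕ ((4 ⊕ 7) ⊕ (0 ⊕ 5))) gives -7.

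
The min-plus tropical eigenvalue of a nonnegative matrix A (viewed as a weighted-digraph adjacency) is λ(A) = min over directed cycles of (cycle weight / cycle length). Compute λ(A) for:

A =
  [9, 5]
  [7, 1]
λ(A) = 1

Enumerate directed cycles and compute their means (weight / length). Sample:
  cycle 0 → 0: weight = 9, length = 1, mean = 9/1 ≈ 9.000
  cycle 1 → 1: weight = 1, length = 1, mean = 1/1 ≈ 1.000
  cycle 0 → 1 → 0: weight = 12, length = 2, mean = 12/2 ≈ 6.000
  cycle 1 → 0 → 1: weight = 12, length = 2, mean = 12/2 ≈ 6.000
Minimum mean = 1.000, attained e.g. along the cycle 1 → 1 with weight 1 and length 1. So λ(A) = 1/1 = 1.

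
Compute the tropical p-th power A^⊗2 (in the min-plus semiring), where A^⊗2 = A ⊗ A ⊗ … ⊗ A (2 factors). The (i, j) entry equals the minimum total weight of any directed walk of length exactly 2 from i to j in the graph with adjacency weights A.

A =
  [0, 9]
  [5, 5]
A^⊗2 =
  [0, 9]
  [5, 10]

Each entry (A^⊗2)_ij equals the minimum over all length-2 walks i = v_0 → v_1 → … → v_2 = j of Σ_t A[v_t][v_{t+1}]. For example, for (i, j) = (0, 1) we minimise over 2 possible intermediate vertex sequences; the minimum is 9, attained along the walk 0 → 0 → 1.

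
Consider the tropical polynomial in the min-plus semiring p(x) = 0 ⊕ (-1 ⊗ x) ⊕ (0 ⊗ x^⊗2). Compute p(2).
p(2) = 0

A tropical monomial a ⊗ x^⊗i evaluates to a + i · x. Evaluating each term at x = 2:
  Term 0 contributes 0 + 0 · 2 = 0
  Term 1 contributes -1 + 1 · 2 = 1
  Term 2 contributes 0 + 2 · 2 = 4
p(2) = ⊕ of these = min[0, 1, 4] = 0.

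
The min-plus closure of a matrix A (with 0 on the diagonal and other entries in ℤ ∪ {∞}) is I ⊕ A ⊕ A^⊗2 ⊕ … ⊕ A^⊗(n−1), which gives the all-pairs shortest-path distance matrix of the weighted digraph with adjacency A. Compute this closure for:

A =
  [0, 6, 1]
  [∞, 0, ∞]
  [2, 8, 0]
Closure =
  [0, 6, 1]
  [∞, 0, ∞]
  [2, 8, 0]

This is the Floyd-Warshall all-pairs shortest-path computation. For each intermediate vertex k = 0, 1, …, 2, update dist[i][j] ← min(dist[i][j], dist[i][k] + dist[k][j]). The final matrix gives, for each (i, j), the minimum total weight of any directed path from i to j (possibly empty when i = j).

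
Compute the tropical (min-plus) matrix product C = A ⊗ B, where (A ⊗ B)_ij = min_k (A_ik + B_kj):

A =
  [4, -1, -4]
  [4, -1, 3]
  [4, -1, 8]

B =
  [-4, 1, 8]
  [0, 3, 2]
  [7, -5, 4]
A ⊗ B =
  [-1, -9, 0]
  [-1, -2, 1]
  [-1, 2, 1]

Apply the min-plus product entry-by-entry:
  C[0][0] = min over k of (A[0][0] + B[0][0] = 4 + -4 = 0, A[0][1] + B[1][0] = -1 + 0 = -1, A[0][2] + B[2][0] = -4 + 7 = 3) = -1 (attained at k = 1)
  C[0][1] = min over k of (A[0][0] + B[0][1] = 4 + 1 = 5, A[0][1] + B[1][1] = -1 + 3 = 2, A[0][2] + B[2][1] = -4 + -5 = -9) = -9 (attained at k = 2)
  C[0][2] = min over k of (A[0][0] + B[0][2] = 4 + 8 = 12, A[0][1] + B[1][2] = -1 + 2 = 1, A[0][2] + B[2][2] = -4 + 4 = 0) = 0 (attained at k = 2)
  C[1][0] = min over k of (A[1][0] + B[0][0] = 4 + -4 = 0, A[1][1] + B[1][0] = -1 + 0 = -1, A[1][2] + B[2][0] = 3 + 7 = 10) = -1 (attained at k = 1)
  C[1][1] = min over k of (A[1][0] + B[0][1] = 4 + 1 = 5, A[1][1] + B[1][1] = -1 + 3 = 2, A[1][2] + B[2][1] = 3 + -5 = -2) = -2 (attained at k = 2)
  C[1][2] = min over k of (A[1][0] + B[0][2] = 4 + 8 = 12, A[1][1] + B[1][2] = -1 + 2 = 1, A[1][2] + B[2][2] = 3 + 4 = 7) = 1 (attained at k = 1)
  C[2][0] = min over k of (A[2][0] + B[0][0] = 4 + -4 = 0, A[2][1] + B[1][0] = -1 + 0 = -1, A[2][2] + B[2][0] = 8 + 7 = 15) = -1 (attained at k = 1)
  C[2][1] = min over k of (A[2][0] + B[0][1] = 4 + 1 = 5, A[2][1] + B[1][1] = -1 + 3 = 2, A[2][2] + B[2][1] = 8 + -5 = 3) = 2 (attained at k = 1)
  C[2][2] = min over k of (A[2][0] + B[0][2] = 4 + 8 = 12, A[2][1] + B[1][2] = -1 + 2 = 1, A[2][2] + B[2][2] = 8 + 4 = 12) = 1 (attained at k = 1)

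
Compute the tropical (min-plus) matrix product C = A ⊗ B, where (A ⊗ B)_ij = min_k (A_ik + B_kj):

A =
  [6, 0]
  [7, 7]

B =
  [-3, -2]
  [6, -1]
A ⊗ B =
  [3, -1]
  [4, 5]

Apply the min-plus product entry-by-entry:
  C[0][0] = min over k of (A[0][0] + B[0][0] = 6 + -3 = 3, A[0][1] + B[1][0] = 0 + 6 = 6) = 3 (attained at k = 0)
  C[0][1] = min over k of (A[0][0] + B[0][1] = 6 + -2 = 4, A[0][1] + B[1][1] = 0 + -1 = -1) = -1 (attained at k = 1)
  C[1][0] = min over k of (A[1][0] + B[0][0] = 7 + -3 = 4, A[1][1] + B[1][0] = 7 + 6 = 13) = 4 (attained at k = 0)
  C[1][1] = min over k of (A[1][0] + B[0][1] = 7 + -2 = 5, A[1][1] + B[1][1] = 7 + -1 = 6) = 5 (attained at k = 0)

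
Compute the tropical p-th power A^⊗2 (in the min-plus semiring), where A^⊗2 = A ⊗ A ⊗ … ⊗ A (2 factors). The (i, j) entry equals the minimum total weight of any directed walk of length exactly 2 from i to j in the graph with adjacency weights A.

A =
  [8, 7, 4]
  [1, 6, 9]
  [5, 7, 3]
A^⊗2 =
  [8, 11, 7]
  [7, 8, 5]
  [8, 10, 6]

Each entry (A^⊗2)_ij equals the minimum over all length-2 walks i = v_0 → v_1 → … → v_2 = j of Σ_t A[v_t][v_{t+1}]. For example, for (i, j) = (0, 2) we minimise over 3 possible intermediate vertex sequences; the minimum is 7, attained along the walk 0 → 2 → 2.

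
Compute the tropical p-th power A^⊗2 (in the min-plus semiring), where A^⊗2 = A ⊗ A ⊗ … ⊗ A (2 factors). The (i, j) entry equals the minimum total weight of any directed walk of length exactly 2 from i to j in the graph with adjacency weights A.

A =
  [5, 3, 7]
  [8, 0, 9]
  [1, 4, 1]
A^⊗2 =
  [8, 3, 8]
  [8, 0, 9]
  [2, 4, 2]

Each entry (A^⊗2)_ij equals the minimum over all length-2 walks i = v_0 → v_1 → … → v_2 = j of Σ_t A[v_t][v_{t+1}]. For example, for (i, j) = (0, 2) we minimise over 3 possible intermediate vertex sequences; the minimum is 8, attained along the walk 0 → 2 → 2.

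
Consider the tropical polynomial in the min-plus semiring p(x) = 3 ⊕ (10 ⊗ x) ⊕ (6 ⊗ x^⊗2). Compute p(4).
p(4) = 3

A tropical monomial a ⊗ x^⊗i evaluates to a + i · x. Evaluating each term at x = 4:
  Term 0 contributes 3 + 0 · 4 = 3
  Term 1 contributes 10 + 1 · 4 = 14
  Term 2 contributes 6 + 2 · 4 = 14
p(4) = ⊕ of these = min[3, 14, 14] = 3.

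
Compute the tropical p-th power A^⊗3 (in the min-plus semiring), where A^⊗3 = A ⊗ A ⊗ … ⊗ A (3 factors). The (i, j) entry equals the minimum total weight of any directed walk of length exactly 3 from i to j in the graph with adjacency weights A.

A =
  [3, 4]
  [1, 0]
A^⊗3 =
  [5, 4]
  [1, 0]

Each entry (A^⊗3)_ij equals the minimum over all length-3 walks i = v_0 → v_1 → … → v_3 = j of Σ_t A[v_t][v_{t+1}]. For example, for (i, j) = (0, 1) we minimise over 4 possible intermediate vertex sequences; the minimum is 4, attained along the walk 0 → 1 → 1 → 1.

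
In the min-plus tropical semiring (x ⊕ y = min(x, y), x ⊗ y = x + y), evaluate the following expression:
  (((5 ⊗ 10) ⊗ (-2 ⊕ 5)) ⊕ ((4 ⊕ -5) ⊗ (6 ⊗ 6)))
(((5 ⊗ 10) ⊗ (-2 ⊕ 5)) ⊕ ((4 ⊕ -5) ⊗ (6 ⊗ 6))) = 7

Expand innermost to outermost. Recall ⊕ takes the minimum of its arguments and ⊗ takes their sum. Working out the expression (((5 ⊗ 10) ⊗ (-2 ⊕ 5)) ⊕ ((4 ⊕ -5) ⊗ (6 ⊗ 6))) gives 7.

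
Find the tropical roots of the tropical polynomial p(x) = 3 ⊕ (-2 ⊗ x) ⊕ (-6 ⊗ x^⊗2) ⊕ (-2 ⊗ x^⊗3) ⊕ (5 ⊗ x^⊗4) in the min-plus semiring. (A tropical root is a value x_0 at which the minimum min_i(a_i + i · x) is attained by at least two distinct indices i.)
Roots: {-7, -4, 4, 5}

Each tropical root is a break point of the lower envelope of the lines y = a_i + i · x (there are 5 lines, with slopes 0, 1, ..., 4). Only the lines that attain the minimum somewhere contribute to roots; other lines are dominated. Here the surviving (envelope) indices are i = 4, i = 3, i = 2, i = 1, i = 0.
Intersections between consecutive envelope lines give the roots: for adjacent envelope indices i < j the intersection is x = (a_i − a_j) / (j − i). Reading off the sorted break points: {-7, -4, 4, 5}.
Verification: at each break x_0, at least two indices attain the minimum of min_i(a_i + i · x_0).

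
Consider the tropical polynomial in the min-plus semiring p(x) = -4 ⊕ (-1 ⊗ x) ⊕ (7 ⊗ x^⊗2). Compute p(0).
p(0) = -4

A tropical monomial a ⊗ x^⊗i evaluates to a + i · x. Evaluating each term at x = 0:
  Term 0 contributes -4 + 0 · 0 = -4
  Term 1 contributes -1 + 1 · 0 = -1
  Term 2 contributes 7 + 2 · 0 = 7
p(0) = ⊕ of these = min[-4, -1, 7] = -4.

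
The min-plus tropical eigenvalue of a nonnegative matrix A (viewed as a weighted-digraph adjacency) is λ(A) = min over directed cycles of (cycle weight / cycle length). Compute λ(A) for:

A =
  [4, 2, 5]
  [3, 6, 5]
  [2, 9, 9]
λ(A) = 5/2

Enumerate directed cycles and compute their means (weight / length). Sample:
  cycle 0 → 0: weight = 4, length = 1, mean = 4/1 ≈ 4.000
  cycle 1 → 1: weight = 6, length = 1, mean = 6/1 ≈ 6.000
  cycle 2 → 2: weight = 9, length = 1, mean = 9/1 ≈ 9.000
  cycle 0 → 1 → 0: weight = 5, length = 2, mean = 5/2 ≈ 2.500
  cycle 0 → 2 → 0: weight = 7, length = 2, mean = 7/2 ≈ 3.500
  cycle 1 → 0 → 1: weight = 5, length = 2, mean = 5/2 ≈ 2.500
Minimum mean = 2.500, attained e.g. along the cycle 0 → 1 → 0 with weight 5 and length 2. So λ(A) = 5/2 = 5/2.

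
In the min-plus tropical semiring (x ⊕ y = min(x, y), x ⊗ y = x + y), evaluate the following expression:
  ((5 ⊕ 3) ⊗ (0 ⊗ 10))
((5 ⊕ 3) ⊗ (0 ⊗ 10)) = 13

Expand innermost to outermost. Recall ⊕ takes the minimum of its arguments and ⊗ takes their sum. Working out the expression ((5 ⊕ 3) ⊗ (0 ⊗ 10)) gives 13.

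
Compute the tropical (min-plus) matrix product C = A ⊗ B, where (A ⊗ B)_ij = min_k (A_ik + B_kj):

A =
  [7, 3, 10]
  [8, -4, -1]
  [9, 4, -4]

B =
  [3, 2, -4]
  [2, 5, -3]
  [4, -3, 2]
A ⊗ B =
  [5, 7, 0]
  [-2, -4, -7]
  [0, -7, -2]

Apply the min-plus product entry-by-entry:
  C[0][0] = min over k of (A[0][0] + B[0][0] = 7 + 3 = 10, A[0][1] + B[1][0] = 3 + 2 = 5, A[0][2] + B[2][0] = 10 + 4 = 14) = 5 (attained at k = 1)
  C[0][1] = min over k of (A[0][0] + B[0][1] = 7 + 2 = 9, A[0][1] + B[1][1] = 3 + 5 = 8, A[0][2] + B[2][1] = 10 + -3 = 7) = 7 (attained at k = 2)
  C[0][2] = min over k of (A[0][0] + B[0][2] = 7 + -4 = 3, A[0][1] + B[1][2] = 3 + -3 = 0, A[0][2] + B[2][2] = 10 + 2 = 12) = 0 (attained at k = 1)
  C[1][0] = min over k of (A[1][0] + B[0][0] = 8 + 3 = 11, A[1][1] + B[1][0] = -4 + 2 = -2, A[1][2] + B[2][0] = -1 + 4 = 3) = -2 (attained at k = 1)
  C[1][1] = min over k of (A[1][0] + B[0][1] = 8 + 2 = 10, A[1][1] + B[1][1] = -4 + 5 = 1, A[1][2] + B[2][1] = -1 + -3 = -4) = -4 (attained at k = 2)
  C[1][2] = min over k of (A[1][0] + B[0][2] = 8 + -4 = 4, A[1][1] + B[1][2] = -4 + -3 = -7, A[1][2] + B[2][2] = -1 + 2 = 1) = -7 (attained at k = 1)
  C[2][0] = min over k of (A[2][0] + B[0][0] = 9 + 3 = 12, A[2][1] + B[1][0] = 4 + 2 = 6, A[2][2] + B[2][0] = -4 + 4 = 0) = 0 (attained at k = 2)
  C[2][1] = min over k of (A[2][0] + B[0][1] = 9 + 2 = 11, A[2][1] + B[1][1] = 4 + 5 = 9, A[2][2] + B[2][1] = -4 + -3 = -7) = -7 (attained at k = 2)
  C[2][2] = min over k of (A[2][0] + B[0][2] = 9 + -4 = 5, A[2][1] + B[1][2] = 4 + -3 = 1, A[2][2] + B[2][2] = -4 + 2 = -2) = -2 (attained at k = 2)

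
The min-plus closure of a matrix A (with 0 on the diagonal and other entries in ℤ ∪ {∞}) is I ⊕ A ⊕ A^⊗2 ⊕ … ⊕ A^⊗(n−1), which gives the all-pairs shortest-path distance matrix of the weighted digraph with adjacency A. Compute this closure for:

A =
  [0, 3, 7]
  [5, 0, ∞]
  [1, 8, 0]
Closure =
  [0, 3, 7]
  [5, 0, 12]
  [1, 4, 0]

This is the Floyd-Warshall all-pairs shortest-path computation. For each intermediate vertex k = 0, 1, …, 2, update dist[i][j] ← min(dist[i][j], dist[i][k] + dist[k][j]). The final matrix gives, for each (i, j), the minimum total weight of any directed path from i to j (possibly empty when i = j).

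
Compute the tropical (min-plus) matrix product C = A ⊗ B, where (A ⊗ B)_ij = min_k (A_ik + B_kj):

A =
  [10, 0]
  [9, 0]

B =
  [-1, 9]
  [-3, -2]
A ⊗ B =
  [-3, -2]
  [-3, -2]

Apply the min-plus product entry-by-entry:
  C[0][0] = min over k of (A[0][0] + B[0][0] = 10 + -1 = 9, A[0][1] + B[1][0] = 0 + -3 = -3) = -3 (attained at k = 1)
  C[0][1] = min over k of (A[0][0] + B[0][1] = 10 + 9 = 19, A[0][1] + B[1][1] = 0 + -2 = -2) = -2 (attained at k = 1)
  C[1][0] = min over k of (A[1][0] + B[0][0] = 9 + -1 = 8, A[1][1] + B[1][0] = 0 + -3 = -3) = -3 (attained at k = 1)
  C[1][1] = min over k of (A[1][0] + B[0][1] = 9 + 9 = 18, A[1][1] + B[1][1] = 0 + -2 = -2) = -2 (attained at k = 1)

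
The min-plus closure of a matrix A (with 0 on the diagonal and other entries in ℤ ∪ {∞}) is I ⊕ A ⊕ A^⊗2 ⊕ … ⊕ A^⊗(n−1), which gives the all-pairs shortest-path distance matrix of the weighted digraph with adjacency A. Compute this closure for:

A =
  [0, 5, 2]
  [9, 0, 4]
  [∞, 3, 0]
Closure =
  [0, 5, 2]
  [9, 0, 4]
  [12, 3, 0]

This is the Floyd-Warshall all-pairs shortest-path computation. For each intermediate vertex k = 0, 1, …, 2, update dist[i][j] ← min(dist[i][j], dist[i][k] + dist[k][j]). The final matrix gives, for each (i, j), the minimum total weight of any directed path from i to j (possibly empty when i = j).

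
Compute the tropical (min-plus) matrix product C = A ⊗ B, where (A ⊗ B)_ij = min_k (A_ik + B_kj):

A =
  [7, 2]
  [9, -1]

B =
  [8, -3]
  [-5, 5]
A ⊗ B =
  [-3, 4]
  [-6, 4]

Apply the min-plus product entry-by-entry:
  C[0][0] = min over k of (A[0][0] + B[0][0] = 7 + 8 = 15, A[0][1] + B[1][0] = 2 + -5 = -3) = -3 (attained at k = 1)
  C[0][1] = min over k of (A[0][0] + B[0][1] = 7 + -3 = 4, A[0][1] + B[1][1] = 2 + 5 = 7) = 4 (attained at k = 0)
  C[1][0] = min over k of (A[1][0] + B[0][0] = 9 + 8 = 17, A[1][1] + B[1][0] = -1 + -5 = -6) = -6 (attained at k = 1)
  C[1][1] = min over k of (A[1][0] + B[0][1] = 9 + -3 = 6, A[1][1] + B[1][1] = -1 + 5 = 4) = 4 (attained at k = 1)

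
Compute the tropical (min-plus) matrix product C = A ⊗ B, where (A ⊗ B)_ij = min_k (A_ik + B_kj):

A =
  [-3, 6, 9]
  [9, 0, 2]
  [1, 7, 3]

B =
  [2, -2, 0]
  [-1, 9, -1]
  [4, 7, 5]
A ⊗ B =
  [-1, -5, -3]
  [-1, 7, -1]
  [3, -1, 1]

Apply the min-plus product entry-by-entry:
  C[0][0] = min over k of (A[0][0] + B[0][0] = -3 + 2 = -1, A[0][1] + B[1][0] = 6 + -1 = 5, A[0][2] + B[2][0] = 9 + 4 = 13) = -1 (attained at k = 0)
  C[0][1] = min over k of (A[0][0] + B[0][1] = -3 + -2 = -5, A[0][1] + B[1][1] = 6 + 9 = 15, A[0][2] + B[2][1] = 9 + 7 = 16) = -5 (attained at k = 0)
  C[0][2] = min over k of (A[0][0] + B[0][2] = -3 + 0 = -3, A[0][1] + B[1][2] = 6 + -1 = 5, A[0][2] + B[2][2] = 9 + 5 = 14) = -3 (attained at k = 0)
  C[1][0] = min over k of (A[1][0] + B[0][0] = 9 + 2 = 11, A[1][1] + B[1][0] = 0 + -1 = -1, A[1][2] + B[2][0] = 2 + 4 = 6) = -1 (attained at k = 1)
  C[1][1] = min over k of (A[1][0] + B[0][1] = 9 + -2 = 7, A[1][1] + B[1][1] = 0 + 9 = 9, A[1][2] + B[2][1] = 2 + 7 = 9) = 7 (attained at k = 0)
  C[1][2] = min over k of (A[1][0] + B[0][2] = 9 + 0 = 9, A[1][1] + B[1][2] = 0 + -1 = -1, A[1][2] + B[2][2] = 2 + 5 = 7) = -1 (attained at k = 1)
  C[2][0] = min over k of (A[2][0] + B[0][0] = 1 + 2 = 3, A[2][1] + B[1][0] = 7 + -1 = 6, A[2][2] + B[2][0] = 3 + 4 = 7) = 3 (attained at k = 0)
  C[2][1] = min over k of (A[2][0] + B[0][1] = 1 + -2 = -1, A[2][1] + B[1][1] = 7 + 9 = 16, A[2][2] + B[2][1] = 3 + 7 = 10) = -1 (attained at k = 0)
  C[2][2] = min over k of (A[2][0] + B[0][2] = 1 + 0 = 1, A[2][1] + B[1][2] = 7 + -1 = 6, A[2][2] + B[2][2] = 3 + 5 = 8) = 1 (attained at k = 0)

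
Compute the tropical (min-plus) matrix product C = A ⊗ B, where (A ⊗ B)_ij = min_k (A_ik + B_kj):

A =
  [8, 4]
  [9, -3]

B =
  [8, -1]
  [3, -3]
A ⊗ B =
  [7, 1]
  [0, -6]

Apply the min-plus product entry-by-entry:
  C[0][0] = min over k of (A[0][0] + B[0][0] = 8 + 8 = 16, A[0][1] + B[1][0] = 4 + 3 = 7) = 7 (attained at k = 1)
  C[0][1] = min over k of (A[0][0] + B[0][1] = 8 + -1 = 7, A[0][1] + B[1][1] = 4 + -3 = 1) = 1 (attained at k = 1)
  C[1][0] = min over k of (A[1][0] + B[0][0] = 9 + 8 = 17, A[1][1] + B[1][0] = -3 + 3 = 0) = 0 (attained at k = 1)
  C[1][1] = min over k of (A[1][0] + B[0][1] = 9 + -1 = 8, A[1][1] + B[1][1] = -3 + -3 = -6) = -6 (attained at k = 1)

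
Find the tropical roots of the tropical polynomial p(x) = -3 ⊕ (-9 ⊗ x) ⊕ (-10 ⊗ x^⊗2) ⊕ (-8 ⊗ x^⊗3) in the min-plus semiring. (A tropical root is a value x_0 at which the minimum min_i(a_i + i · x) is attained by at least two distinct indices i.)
Roots: {-2, 1, 6}

Each tropical root is a break point of the lower envelope of the lines y = a_i + i · x (there are 4 lines, with slopes 0, 1, ..., 3). Only the lines that attain the minimum somewhere contribute to roots; other lines are dominated. Here the surviving (envelope) indices are i = 3, i = 2, i = 1, i = 0.
Intersections between consecutive envelope lines give the roots: for adjacent envelope indices i < j the intersection is x = (a_i − a_j) / (j − i). Reading off the sorted break points: {-2, 1, 6}.
Verification: at each break x_0, at least two indices attain the minimum of min_i(a_i + i · x_0).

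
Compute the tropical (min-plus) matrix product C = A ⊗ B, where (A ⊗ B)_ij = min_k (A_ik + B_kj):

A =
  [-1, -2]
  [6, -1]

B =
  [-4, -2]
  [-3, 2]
A ⊗ B =
  [-5, -3]
  [-4, 1]

Apply the min-plus product entry-by-entry:
  C[0][0] = min over k of (A[0][0] + B[0][0] = -1 + -4 = -5, A[0][1] + B[1][0] = -2 + -3 = -5) = -5 (attained at k = 0)
  C[0][1] = min over k of (A[0][0] + B[0][1] = -1 + -2 = -3, A[0][1] + B[1][1] = -2 + 2 = 0) = -3 (attained at k = 0)
  C[1][0] = min over k of (A[1][0] + B[0][0] = 6 + -4 = 2, A[1][1] + B[1][0] = -1 + -3 = -4) = -4 (attained at k = 1)
  C[1][1] = min over k of (A[1][0] + B[0][1] = 6 + -2 = 4, A[1][1] + B[1][1] = -1 + 2 = 1) = 1 (attained at k = 1)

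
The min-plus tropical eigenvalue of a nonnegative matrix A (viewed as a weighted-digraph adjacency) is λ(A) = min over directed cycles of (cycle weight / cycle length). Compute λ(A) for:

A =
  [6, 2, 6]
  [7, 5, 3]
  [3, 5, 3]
λ(A) = 8/3

Enumerate directed cycles and compute their means (weight / length). Sample:
  cycle 0 → 0: weight = 6, length = 1, mean = 6/1 ≈ 6.000
  cycle 1 → 1: weight = 5, length = 1, mean = 5/1 ≈ 5.000
  cycle 2 → 2: weight = 3, length = 1, mean = 3/1 ≈ 3.000
  cycle 0 → 1 → 0: weight = 9, length = 2, mean = 9/2 ≈ 4.500
  cycle 0 → 2 → 0: weight = 9, length = 2, mean = 9/2 ≈ 4.500
  cycle 1 → 0 → 1: weight = 9, length = 2, mean = 9/2 ≈ 4.500
Minimum mean = 2.667, attained e.g. along the cycle 0 → 1 → 2 → 0 with weight 8 and length 3. So λ(A) = 8/3 = 8/3.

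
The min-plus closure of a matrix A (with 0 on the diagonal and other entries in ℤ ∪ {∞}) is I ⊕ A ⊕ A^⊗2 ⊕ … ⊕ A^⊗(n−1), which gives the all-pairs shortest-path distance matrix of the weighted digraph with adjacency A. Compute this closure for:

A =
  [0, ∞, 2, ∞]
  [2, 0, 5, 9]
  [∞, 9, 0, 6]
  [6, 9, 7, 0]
Closure =
  [0, 11, 2, 8]
  [2, 0, 4, 9]
  [11, 9, 0, 6]
  [6, 9, 7, 0]

This is the Floyd-Warshall all-pairs shortest-path computation. For each intermediate vertex k = 0, 1, …, 3, update dist[i][j] ← min(dist[i][j], dist[i][k] + dist[k][j]). The final matrix gives, for each (i, j), the minimum total weight of any directed path from i to j (possibly empty when i = j).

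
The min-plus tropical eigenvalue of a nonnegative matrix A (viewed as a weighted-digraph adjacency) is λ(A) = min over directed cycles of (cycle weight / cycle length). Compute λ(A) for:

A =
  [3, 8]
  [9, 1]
λ(A) = 1

Enumerate directed cycles and compute their means (weight / length). Sample:
  cycle 0 → 0: weight = 3, length = 1, mean = 3/1 ≈ 3.000
  cycle 1 → 1: weight = 1, length = 1, mean = 1/1 ≈ 1.000
  cycle 0 → 1 → 0: weight = 17, length = 2, mean = 17/2 ≈ 8.500
  cycle 1 → 0 → 1: weight = 17, length = 2, mean = 17/2 ≈ 8.500
Minimum mean = 1.000, attained e.g. along the cycle 1 → 1 with weight 1 and length 1. So λ(A) = 1/1 = 1.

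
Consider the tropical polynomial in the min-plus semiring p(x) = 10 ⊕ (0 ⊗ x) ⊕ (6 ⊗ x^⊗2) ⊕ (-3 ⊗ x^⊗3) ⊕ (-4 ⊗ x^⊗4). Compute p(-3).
p(-3) = -16

A tropical monomial a ⊗ x^⊗i evaluates to a + i · x. Evaluating each term at x = -3:
  Term 0 contributes 10 + 0 · -3 = 10
  Term 1 contributes 0 + 1 · -3 = -3
  Term 2 contributes 6 + 2 · -3 = 0
  Term 3 contributes -3 + 3 · -3 = -12
  Term 4 contributes -4 + 4 · -3 = -16
p(-3) = ⊕ of these = min[10, -3, 0, -12, -16] = -16.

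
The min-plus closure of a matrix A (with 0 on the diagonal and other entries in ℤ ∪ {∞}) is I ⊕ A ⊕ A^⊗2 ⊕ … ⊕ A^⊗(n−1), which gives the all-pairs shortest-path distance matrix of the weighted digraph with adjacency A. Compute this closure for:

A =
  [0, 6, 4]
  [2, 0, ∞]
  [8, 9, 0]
Closure =
  [0, 6, 4]
  [2, 0, 6]
  [8, 9, 0]

This is the Floyd-Warshall all-pairs shortest-path computation. For each intermediate vertex k = 0, 1, …, 2, update dist[i][j] ← min(dist[i][j], dist[i][k] + dist[k][j]). The final matrix gives, for each (i, j), the minimum total weight of any directed path from i to j (possibly empty when i = j).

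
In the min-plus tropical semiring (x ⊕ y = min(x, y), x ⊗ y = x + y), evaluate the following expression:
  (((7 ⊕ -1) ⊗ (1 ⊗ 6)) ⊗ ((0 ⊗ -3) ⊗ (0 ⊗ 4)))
(((7 ⊕ -1) ⊗ (1 ⊗ 6)) ⊗ ((0 ⊗ -3) ⊗ (0 ⊗ 4))) = 7

Expand innermost to outermost. Recall ⊕ takes the minimum of its arguments and ⊗ takes their sum. Working out the expression (((7 ⊕ -1) ⊗ (1 ⊗ 6)) ⊗ ((0 ⊗ -3) ⊗ (0 ⊗ 4))) gives 7.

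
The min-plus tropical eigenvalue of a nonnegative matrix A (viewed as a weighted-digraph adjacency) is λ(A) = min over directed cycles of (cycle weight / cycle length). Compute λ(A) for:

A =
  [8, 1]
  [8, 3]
λ(A) = 3

Enumerate directed cycles and compute their means (weight / length). Sample:
  cycle 0 → 0: weight = 8, length = 1, mean = 8/1 ≈ 8.000
  cycle 1 → 1: weight = 3, length = 1, mean = 3/1 ≈ 3.000
  cycle 0 → 1 → 0: weight = 9, length = 2, mean = 9/2 ≈ 4.500
  cycle 1 → 0 → 1: weight = 9, length = 2, mean = 9/2 ≈ 4.500
Minimum mean = 3.000, attained e.g. along the cycle 1 → 1 with weight 3 and length 1. So λ(A) = 3/1 = 3.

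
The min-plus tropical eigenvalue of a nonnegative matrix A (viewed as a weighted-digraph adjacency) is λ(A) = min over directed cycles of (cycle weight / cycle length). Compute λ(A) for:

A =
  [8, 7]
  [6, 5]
λ(A) = 5

Enumerate directed cycles and compute their means (weight / length). Sample:
  cycle 0 → 0: weight = 8, length = 1, mean = 8/1 ≈ 8.000
  cycle 1 → 1: weight = 5, length = 1, mean = 5/1 ≈ 5.000
  cycle 0 → 1 → 0: weight = 13, length = 2, mean = 13/2 ≈ 6.500
  cycle 1 → 0 → 1: weight = 13, length = 2, mean = 13/2 ≈ 6.500
Minimum mean = 5.000, attained e.g. along the cycle 1 → 1 with weight 5 and length 1. So λ(A) = 5/1 = 5.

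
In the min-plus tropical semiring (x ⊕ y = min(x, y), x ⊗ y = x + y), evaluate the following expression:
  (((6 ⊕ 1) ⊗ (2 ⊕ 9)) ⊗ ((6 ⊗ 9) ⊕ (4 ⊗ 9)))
(((6 ⊕ 1) ⊗ (2 ⊕ 9)) ⊗ ((6 ⊗ 9) ⊕ (4 ⊗ 9))) = 16

Expand innermost to outermost. Recall ⊕ takes the minimum of its arguments and ⊗ takes their sum. Working out the expression (((6 ⊕ 1) ⊗ (2 ⊕ 9)) ⊗ ((6 ⊗ 9) ⊕ (4 ⊗ 9))) gives 16.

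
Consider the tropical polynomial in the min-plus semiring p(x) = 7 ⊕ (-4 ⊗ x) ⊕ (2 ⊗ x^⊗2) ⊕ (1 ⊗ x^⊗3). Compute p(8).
p(8) = 4

A tropical monomial a ⊗ x^⊗i evaluates to a + i · x. Evaluating each term at x = 8:
  Term 0 contributes 7 + 0 · 8 = 7
  Term 1 contributes -4 + 1 · 8 = 4
  Term 2 contributes 2 + 2 · 8 = 18
  Term 3 contributes 1 + 3 · 8 = 25
p(8) = ⊕ of these = min[7, 4, 18, 25] = 4.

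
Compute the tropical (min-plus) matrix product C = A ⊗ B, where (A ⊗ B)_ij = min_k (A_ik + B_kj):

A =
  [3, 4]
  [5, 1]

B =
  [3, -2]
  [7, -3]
A ⊗ B =
  [6, 1]
  [8, -2]

Apply the min-plus product entry-by-entry:
  C[0][0] = min over k of (A[0][0] + B[0][0] = 3 + 3 = 6, A[0][1] + B[1][0] = 4 + 7 = 11) = 6 (attained at k = 0)
  C[0][1] = min over k of (A[0][0] + B[0][1] = 3 + -2 = 1, A[0][1] + B[1][1] = 4 + -3 = 1) = 1 (attained at k = 0)
  C[1][0] = min over k of (A[1][0] + B[0][0] = 5 + 3 = 8, A[1][1] + B[1][0] = 1 + 7 = 8) = 8 (attained at k = 0)
  C[1][1] = min over k of (A[1][0] + B[0][1] = 5 + -2 = 3, A[1][1] + B[1][1] = 1 + -3 = -2) = -2 (attained at k = 1)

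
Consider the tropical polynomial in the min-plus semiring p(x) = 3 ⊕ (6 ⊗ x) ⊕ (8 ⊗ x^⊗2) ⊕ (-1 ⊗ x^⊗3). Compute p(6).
p(6) = 3

A tropical monomial a ⊗ x^⊗i evaluates to a + i · x. Evaluating each term at x = 6:
  Term 0 contributes 3 + 0 · 6 = 3
  Term 1 contributes 6 + 1 · 6 = 12
  Term 2 contributes 8 + 2 · 6 = 20
  Term 3 contributes -1 + 3 · 6 = 17
p(6) = ⊕ of these = min[3, 12, 20, 17] = 3.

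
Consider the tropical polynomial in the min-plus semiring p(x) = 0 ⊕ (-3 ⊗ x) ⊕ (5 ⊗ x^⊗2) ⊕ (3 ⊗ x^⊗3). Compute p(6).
p(6) = 0

A tropical monomial a ⊗ x^⊗i evaluates to a + i · x. Evaluating each term at x = 6:
  Term 0 contributes 0 + 0 · 6 = 0
  Term 1 contributes -3 + 1 · 6 = 3
  Term 2 contributes 5 + 2 · 6 = 17
  Term 3 contributes 3 + 3 · 6 = 21
p(6) = ⊕ of these = min[0, 3, 17, 21] = 0.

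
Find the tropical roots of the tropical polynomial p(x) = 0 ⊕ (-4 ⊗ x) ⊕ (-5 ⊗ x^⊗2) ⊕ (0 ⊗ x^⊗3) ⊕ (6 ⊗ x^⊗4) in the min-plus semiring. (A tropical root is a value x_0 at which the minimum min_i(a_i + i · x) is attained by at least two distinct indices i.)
Roots: {-6, -5, 1, 4}

Each tropical root is a break point of the lower envelope of the lines y = a_i + i · x (there are 5 lines, with slopes 0, 1, ..., 4). Only the lines that attain the minimum somewhere contribute to roots; other lines are dominated. Here the surviving (envelope) indices are i = 4, i = 3, i = 2, i = 1, i = 0.
Intersections between consecutive envelope lines give the roots: for adjacent envelope indices i < j the intersection is x = (a_i − a_j) / (j − i). Reading off the sorted break points: {-6, -5, 1, 4}.
Verification: at each break x_0, at least two indices attain the minimum of min_i(a_i + i · x_0).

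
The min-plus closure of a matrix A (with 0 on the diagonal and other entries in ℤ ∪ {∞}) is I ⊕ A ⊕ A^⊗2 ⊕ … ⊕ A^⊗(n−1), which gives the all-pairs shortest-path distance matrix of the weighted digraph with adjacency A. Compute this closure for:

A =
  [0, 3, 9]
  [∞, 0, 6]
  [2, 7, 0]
Closure =
  [0, 3, 9]
  [8, 0, 6]
  [2, 5, 0]

This is the Floyd-Warshall all-pairs shortest-path computation. For each intermediate vertex k = 0, 1, …, 2, update dist[i][j] ← min(dist[i][j], dist[i][k] + dist[k][j]). The final matrix gives, for each (i, j), the minimum total weight of any directed path from i to j (possibly empty when i = j).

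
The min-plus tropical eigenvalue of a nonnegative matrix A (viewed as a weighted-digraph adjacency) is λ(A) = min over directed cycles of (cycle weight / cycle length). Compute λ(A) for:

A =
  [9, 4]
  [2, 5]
λ(A) = 3

Enumerate directed cycles and compute their means (weight / length). Sample:
  cycle 0 → 0: weight = 9, length = 1, mean = 9/1 ≈ 9.000
  cycle 1 → 1: weight = 5, length = 1, mean = 5/1 ≈ 5.000
  cycle 0 → 1 → 0: weight = 6, length = 2, mean = 6/2 ≈ 3.000
  cycle 1 → 0 → 1: weight = 6, length = 2, mean = 6/2 ≈ 3.000
Minimum mean = 3.000, attained e.g. along the cycle 0 → 1 → 0 with weight 6 and length 2. So λ(A) = 6/2 = 3.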